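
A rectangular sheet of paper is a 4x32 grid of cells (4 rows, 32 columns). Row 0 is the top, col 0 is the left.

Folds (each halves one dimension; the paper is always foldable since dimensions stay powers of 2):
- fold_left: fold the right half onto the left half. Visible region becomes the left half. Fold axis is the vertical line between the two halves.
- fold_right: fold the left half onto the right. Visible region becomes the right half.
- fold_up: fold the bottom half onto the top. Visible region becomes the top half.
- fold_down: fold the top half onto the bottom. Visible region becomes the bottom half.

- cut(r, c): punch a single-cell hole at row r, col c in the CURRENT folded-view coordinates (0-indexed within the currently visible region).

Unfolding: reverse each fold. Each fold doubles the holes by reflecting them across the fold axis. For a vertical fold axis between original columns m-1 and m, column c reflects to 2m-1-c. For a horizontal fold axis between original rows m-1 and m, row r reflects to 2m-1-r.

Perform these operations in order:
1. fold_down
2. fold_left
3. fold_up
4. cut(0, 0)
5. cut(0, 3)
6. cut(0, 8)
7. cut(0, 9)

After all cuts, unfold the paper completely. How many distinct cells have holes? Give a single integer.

Answer: 32

Derivation:
Op 1 fold_down: fold axis h@2; visible region now rows[2,4) x cols[0,32) = 2x32
Op 2 fold_left: fold axis v@16; visible region now rows[2,4) x cols[0,16) = 2x16
Op 3 fold_up: fold axis h@3; visible region now rows[2,3) x cols[0,16) = 1x16
Op 4 cut(0, 0): punch at orig (2,0); cuts so far [(2, 0)]; region rows[2,3) x cols[0,16) = 1x16
Op 5 cut(0, 3): punch at orig (2,3); cuts so far [(2, 0), (2, 3)]; region rows[2,3) x cols[0,16) = 1x16
Op 6 cut(0, 8): punch at orig (2,8); cuts so far [(2, 0), (2, 3), (2, 8)]; region rows[2,3) x cols[0,16) = 1x16
Op 7 cut(0, 9): punch at orig (2,9); cuts so far [(2, 0), (2, 3), (2, 8), (2, 9)]; region rows[2,3) x cols[0,16) = 1x16
Unfold 1 (reflect across h@3): 8 holes -> [(2, 0), (2, 3), (2, 8), (2, 9), (3, 0), (3, 3), (3, 8), (3, 9)]
Unfold 2 (reflect across v@16): 16 holes -> [(2, 0), (2, 3), (2, 8), (2, 9), (2, 22), (2, 23), (2, 28), (2, 31), (3, 0), (3, 3), (3, 8), (3, 9), (3, 22), (3, 23), (3, 28), (3, 31)]
Unfold 3 (reflect across h@2): 32 holes -> [(0, 0), (0, 3), (0, 8), (0, 9), (0, 22), (0, 23), (0, 28), (0, 31), (1, 0), (1, 3), (1, 8), (1, 9), (1, 22), (1, 23), (1, 28), (1, 31), (2, 0), (2, 3), (2, 8), (2, 9), (2, 22), (2, 23), (2, 28), (2, 31), (3, 0), (3, 3), (3, 8), (3, 9), (3, 22), (3, 23), (3, 28), (3, 31)]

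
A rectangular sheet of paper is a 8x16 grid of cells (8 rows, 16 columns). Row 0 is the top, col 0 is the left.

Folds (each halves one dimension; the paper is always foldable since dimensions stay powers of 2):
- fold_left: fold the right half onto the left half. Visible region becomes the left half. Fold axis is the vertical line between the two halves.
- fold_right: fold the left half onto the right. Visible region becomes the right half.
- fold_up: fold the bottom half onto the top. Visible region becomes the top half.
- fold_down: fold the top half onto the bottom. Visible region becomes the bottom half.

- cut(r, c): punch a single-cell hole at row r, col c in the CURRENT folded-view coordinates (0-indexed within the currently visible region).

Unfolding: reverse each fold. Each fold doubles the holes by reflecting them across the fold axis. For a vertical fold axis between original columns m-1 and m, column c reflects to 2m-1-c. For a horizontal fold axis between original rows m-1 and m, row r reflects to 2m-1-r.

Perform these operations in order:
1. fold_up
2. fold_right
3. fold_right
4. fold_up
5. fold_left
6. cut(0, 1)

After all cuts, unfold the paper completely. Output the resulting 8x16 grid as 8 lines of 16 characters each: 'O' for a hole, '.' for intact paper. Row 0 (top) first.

Op 1 fold_up: fold axis h@4; visible region now rows[0,4) x cols[0,16) = 4x16
Op 2 fold_right: fold axis v@8; visible region now rows[0,4) x cols[8,16) = 4x8
Op 3 fold_right: fold axis v@12; visible region now rows[0,4) x cols[12,16) = 4x4
Op 4 fold_up: fold axis h@2; visible region now rows[0,2) x cols[12,16) = 2x4
Op 5 fold_left: fold axis v@14; visible region now rows[0,2) x cols[12,14) = 2x2
Op 6 cut(0, 1): punch at orig (0,13); cuts so far [(0, 13)]; region rows[0,2) x cols[12,14) = 2x2
Unfold 1 (reflect across v@14): 2 holes -> [(0, 13), (0, 14)]
Unfold 2 (reflect across h@2): 4 holes -> [(0, 13), (0, 14), (3, 13), (3, 14)]
Unfold 3 (reflect across v@12): 8 holes -> [(0, 9), (0, 10), (0, 13), (0, 14), (3, 9), (3, 10), (3, 13), (3, 14)]
Unfold 4 (reflect across v@8): 16 holes -> [(0, 1), (0, 2), (0, 5), (0, 6), (0, 9), (0, 10), (0, 13), (0, 14), (3, 1), (3, 2), (3, 5), (3, 6), (3, 9), (3, 10), (3, 13), (3, 14)]
Unfold 5 (reflect across h@4): 32 holes -> [(0, 1), (0, 2), (0, 5), (0, 6), (0, 9), (0, 10), (0, 13), (0, 14), (3, 1), (3, 2), (3, 5), (3, 6), (3, 9), (3, 10), (3, 13), (3, 14), (4, 1), (4, 2), (4, 5), (4, 6), (4, 9), (4, 10), (4, 13), (4, 14), (7, 1), (7, 2), (7, 5), (7, 6), (7, 9), (7, 10), (7, 13), (7, 14)]

Answer: .OO..OO..OO..OO.
................
................
.OO..OO..OO..OO.
.OO..OO..OO..OO.
................
................
.OO..OO..OO..OO.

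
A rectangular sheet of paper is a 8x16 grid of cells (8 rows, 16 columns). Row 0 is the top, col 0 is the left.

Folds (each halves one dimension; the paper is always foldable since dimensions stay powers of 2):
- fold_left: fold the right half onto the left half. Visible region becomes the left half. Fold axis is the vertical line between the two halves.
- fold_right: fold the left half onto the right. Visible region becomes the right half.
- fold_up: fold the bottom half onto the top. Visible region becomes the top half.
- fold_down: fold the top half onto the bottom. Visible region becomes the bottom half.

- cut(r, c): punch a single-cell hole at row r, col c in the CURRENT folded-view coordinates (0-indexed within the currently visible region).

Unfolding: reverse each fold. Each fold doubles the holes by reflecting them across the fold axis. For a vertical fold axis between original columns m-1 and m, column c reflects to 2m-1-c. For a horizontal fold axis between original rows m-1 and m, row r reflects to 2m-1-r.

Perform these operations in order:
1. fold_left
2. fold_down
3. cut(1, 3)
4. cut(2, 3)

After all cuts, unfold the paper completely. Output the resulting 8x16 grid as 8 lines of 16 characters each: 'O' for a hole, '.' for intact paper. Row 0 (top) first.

Answer: ................
...O........O...
...O........O...
................
................
...O........O...
...O........O...
................

Derivation:
Op 1 fold_left: fold axis v@8; visible region now rows[0,8) x cols[0,8) = 8x8
Op 2 fold_down: fold axis h@4; visible region now rows[4,8) x cols[0,8) = 4x8
Op 3 cut(1, 3): punch at orig (5,3); cuts so far [(5, 3)]; region rows[4,8) x cols[0,8) = 4x8
Op 4 cut(2, 3): punch at orig (6,3); cuts so far [(5, 3), (6, 3)]; region rows[4,8) x cols[0,8) = 4x8
Unfold 1 (reflect across h@4): 4 holes -> [(1, 3), (2, 3), (5, 3), (6, 3)]
Unfold 2 (reflect across v@8): 8 holes -> [(1, 3), (1, 12), (2, 3), (2, 12), (5, 3), (5, 12), (6, 3), (6, 12)]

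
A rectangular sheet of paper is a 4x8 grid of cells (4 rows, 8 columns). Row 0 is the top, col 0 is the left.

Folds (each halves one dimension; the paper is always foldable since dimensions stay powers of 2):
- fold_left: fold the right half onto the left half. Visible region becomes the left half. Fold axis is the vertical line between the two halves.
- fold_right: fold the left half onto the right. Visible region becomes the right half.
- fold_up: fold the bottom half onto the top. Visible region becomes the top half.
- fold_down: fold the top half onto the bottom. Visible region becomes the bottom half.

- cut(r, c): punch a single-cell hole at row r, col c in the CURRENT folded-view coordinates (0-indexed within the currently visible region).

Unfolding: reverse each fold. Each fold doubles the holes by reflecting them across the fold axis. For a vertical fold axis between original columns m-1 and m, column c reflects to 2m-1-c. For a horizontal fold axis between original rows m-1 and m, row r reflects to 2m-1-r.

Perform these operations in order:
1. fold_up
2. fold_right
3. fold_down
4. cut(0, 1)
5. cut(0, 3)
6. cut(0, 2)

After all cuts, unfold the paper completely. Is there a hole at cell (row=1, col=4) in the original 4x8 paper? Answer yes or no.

Op 1 fold_up: fold axis h@2; visible region now rows[0,2) x cols[0,8) = 2x8
Op 2 fold_right: fold axis v@4; visible region now rows[0,2) x cols[4,8) = 2x4
Op 3 fold_down: fold axis h@1; visible region now rows[1,2) x cols[4,8) = 1x4
Op 4 cut(0, 1): punch at orig (1,5); cuts so far [(1, 5)]; region rows[1,2) x cols[4,8) = 1x4
Op 5 cut(0, 3): punch at orig (1,7); cuts so far [(1, 5), (1, 7)]; region rows[1,2) x cols[4,8) = 1x4
Op 6 cut(0, 2): punch at orig (1,6); cuts so far [(1, 5), (1, 6), (1, 7)]; region rows[1,2) x cols[4,8) = 1x4
Unfold 1 (reflect across h@1): 6 holes -> [(0, 5), (0, 6), (0, 7), (1, 5), (1, 6), (1, 7)]
Unfold 2 (reflect across v@4): 12 holes -> [(0, 0), (0, 1), (0, 2), (0, 5), (0, 6), (0, 7), (1, 0), (1, 1), (1, 2), (1, 5), (1, 6), (1, 7)]
Unfold 3 (reflect across h@2): 24 holes -> [(0, 0), (0, 1), (0, 2), (0, 5), (0, 6), (0, 7), (1, 0), (1, 1), (1, 2), (1, 5), (1, 6), (1, 7), (2, 0), (2, 1), (2, 2), (2, 5), (2, 6), (2, 7), (3, 0), (3, 1), (3, 2), (3, 5), (3, 6), (3, 7)]
Holes: [(0, 0), (0, 1), (0, 2), (0, 5), (0, 6), (0, 7), (1, 0), (1, 1), (1, 2), (1, 5), (1, 6), (1, 7), (2, 0), (2, 1), (2, 2), (2, 5), (2, 6), (2, 7), (3, 0), (3, 1), (3, 2), (3, 5), (3, 6), (3, 7)]

Answer: no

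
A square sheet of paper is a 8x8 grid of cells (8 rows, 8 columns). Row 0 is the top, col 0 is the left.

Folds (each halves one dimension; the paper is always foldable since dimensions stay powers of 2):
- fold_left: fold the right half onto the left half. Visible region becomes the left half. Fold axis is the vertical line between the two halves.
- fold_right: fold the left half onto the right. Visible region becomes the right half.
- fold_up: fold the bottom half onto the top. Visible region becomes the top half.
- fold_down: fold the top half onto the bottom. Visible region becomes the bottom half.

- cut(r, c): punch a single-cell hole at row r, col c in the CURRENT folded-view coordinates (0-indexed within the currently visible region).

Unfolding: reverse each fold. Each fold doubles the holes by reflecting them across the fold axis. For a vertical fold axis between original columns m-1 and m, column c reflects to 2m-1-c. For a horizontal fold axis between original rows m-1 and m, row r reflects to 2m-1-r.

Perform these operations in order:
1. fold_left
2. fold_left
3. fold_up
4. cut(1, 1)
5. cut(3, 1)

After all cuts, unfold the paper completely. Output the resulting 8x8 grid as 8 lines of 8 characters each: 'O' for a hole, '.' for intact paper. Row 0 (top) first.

Op 1 fold_left: fold axis v@4; visible region now rows[0,8) x cols[0,4) = 8x4
Op 2 fold_left: fold axis v@2; visible region now rows[0,8) x cols[0,2) = 8x2
Op 3 fold_up: fold axis h@4; visible region now rows[0,4) x cols[0,2) = 4x2
Op 4 cut(1, 1): punch at orig (1,1); cuts so far [(1, 1)]; region rows[0,4) x cols[0,2) = 4x2
Op 5 cut(3, 1): punch at orig (3,1); cuts so far [(1, 1), (3, 1)]; region rows[0,4) x cols[0,2) = 4x2
Unfold 1 (reflect across h@4): 4 holes -> [(1, 1), (3, 1), (4, 1), (6, 1)]
Unfold 2 (reflect across v@2): 8 holes -> [(1, 1), (1, 2), (3, 1), (3, 2), (4, 1), (4, 2), (6, 1), (6, 2)]
Unfold 3 (reflect across v@4): 16 holes -> [(1, 1), (1, 2), (1, 5), (1, 6), (3, 1), (3, 2), (3, 5), (3, 6), (4, 1), (4, 2), (4, 5), (4, 6), (6, 1), (6, 2), (6, 5), (6, 6)]

Answer: ........
.OO..OO.
........
.OO..OO.
.OO..OO.
........
.OO..OO.
........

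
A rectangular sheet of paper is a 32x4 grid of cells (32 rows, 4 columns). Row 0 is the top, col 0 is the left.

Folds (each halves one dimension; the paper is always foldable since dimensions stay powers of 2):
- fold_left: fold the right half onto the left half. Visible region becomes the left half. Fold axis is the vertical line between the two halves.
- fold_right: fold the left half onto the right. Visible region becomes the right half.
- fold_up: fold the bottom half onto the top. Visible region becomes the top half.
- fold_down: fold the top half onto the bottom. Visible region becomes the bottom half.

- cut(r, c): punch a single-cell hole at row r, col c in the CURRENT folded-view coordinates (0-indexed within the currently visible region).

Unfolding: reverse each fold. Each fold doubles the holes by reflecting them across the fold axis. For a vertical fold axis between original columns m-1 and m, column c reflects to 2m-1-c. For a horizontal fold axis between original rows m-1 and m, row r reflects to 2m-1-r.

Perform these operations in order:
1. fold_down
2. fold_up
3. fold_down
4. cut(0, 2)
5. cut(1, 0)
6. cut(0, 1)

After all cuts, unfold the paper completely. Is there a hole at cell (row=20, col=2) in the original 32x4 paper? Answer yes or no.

Op 1 fold_down: fold axis h@16; visible region now rows[16,32) x cols[0,4) = 16x4
Op 2 fold_up: fold axis h@24; visible region now rows[16,24) x cols[0,4) = 8x4
Op 3 fold_down: fold axis h@20; visible region now rows[20,24) x cols[0,4) = 4x4
Op 4 cut(0, 2): punch at orig (20,2); cuts so far [(20, 2)]; region rows[20,24) x cols[0,4) = 4x4
Op 5 cut(1, 0): punch at orig (21,0); cuts so far [(20, 2), (21, 0)]; region rows[20,24) x cols[0,4) = 4x4
Op 6 cut(0, 1): punch at orig (20,1); cuts so far [(20, 1), (20, 2), (21, 0)]; region rows[20,24) x cols[0,4) = 4x4
Unfold 1 (reflect across h@20): 6 holes -> [(18, 0), (19, 1), (19, 2), (20, 1), (20, 2), (21, 0)]
Unfold 2 (reflect across h@24): 12 holes -> [(18, 0), (19, 1), (19, 2), (20, 1), (20, 2), (21, 0), (26, 0), (27, 1), (27, 2), (28, 1), (28, 2), (29, 0)]
Unfold 3 (reflect across h@16): 24 holes -> [(2, 0), (3, 1), (3, 2), (4, 1), (4, 2), (5, 0), (10, 0), (11, 1), (11, 2), (12, 1), (12, 2), (13, 0), (18, 0), (19, 1), (19, 2), (20, 1), (20, 2), (21, 0), (26, 0), (27, 1), (27, 2), (28, 1), (28, 2), (29, 0)]
Holes: [(2, 0), (3, 1), (3, 2), (4, 1), (4, 2), (5, 0), (10, 0), (11, 1), (11, 2), (12, 1), (12, 2), (13, 0), (18, 0), (19, 1), (19, 2), (20, 1), (20, 2), (21, 0), (26, 0), (27, 1), (27, 2), (28, 1), (28, 2), (29, 0)]

Answer: yes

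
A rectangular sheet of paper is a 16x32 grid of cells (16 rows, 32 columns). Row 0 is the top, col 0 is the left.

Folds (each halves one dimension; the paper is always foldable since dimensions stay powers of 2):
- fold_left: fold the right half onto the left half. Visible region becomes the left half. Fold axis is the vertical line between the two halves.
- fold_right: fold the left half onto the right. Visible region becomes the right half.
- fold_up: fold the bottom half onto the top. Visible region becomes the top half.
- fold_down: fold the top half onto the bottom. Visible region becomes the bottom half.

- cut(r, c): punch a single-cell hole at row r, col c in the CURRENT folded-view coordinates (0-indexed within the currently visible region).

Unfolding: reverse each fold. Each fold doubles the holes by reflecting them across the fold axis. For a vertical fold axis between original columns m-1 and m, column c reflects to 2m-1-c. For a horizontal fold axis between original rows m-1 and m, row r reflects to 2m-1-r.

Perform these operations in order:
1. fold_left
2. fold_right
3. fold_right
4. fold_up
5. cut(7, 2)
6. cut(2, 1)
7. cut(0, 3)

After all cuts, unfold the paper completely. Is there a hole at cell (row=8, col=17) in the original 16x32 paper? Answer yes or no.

Answer: yes

Derivation:
Op 1 fold_left: fold axis v@16; visible region now rows[0,16) x cols[0,16) = 16x16
Op 2 fold_right: fold axis v@8; visible region now rows[0,16) x cols[8,16) = 16x8
Op 3 fold_right: fold axis v@12; visible region now rows[0,16) x cols[12,16) = 16x4
Op 4 fold_up: fold axis h@8; visible region now rows[0,8) x cols[12,16) = 8x4
Op 5 cut(7, 2): punch at orig (7,14); cuts so far [(7, 14)]; region rows[0,8) x cols[12,16) = 8x4
Op 6 cut(2, 1): punch at orig (2,13); cuts so far [(2, 13), (7, 14)]; region rows[0,8) x cols[12,16) = 8x4
Op 7 cut(0, 3): punch at orig (0,15); cuts so far [(0, 15), (2, 13), (7, 14)]; region rows[0,8) x cols[12,16) = 8x4
Unfold 1 (reflect across h@8): 6 holes -> [(0, 15), (2, 13), (7, 14), (8, 14), (13, 13), (15, 15)]
Unfold 2 (reflect across v@12): 12 holes -> [(0, 8), (0, 15), (2, 10), (2, 13), (7, 9), (7, 14), (8, 9), (8, 14), (13, 10), (13, 13), (15, 8), (15, 15)]
Unfold 3 (reflect across v@8): 24 holes -> [(0, 0), (0, 7), (0, 8), (0, 15), (2, 2), (2, 5), (2, 10), (2, 13), (7, 1), (7, 6), (7, 9), (7, 14), (8, 1), (8, 6), (8, 9), (8, 14), (13, 2), (13, 5), (13, 10), (13, 13), (15, 0), (15, 7), (15, 8), (15, 15)]
Unfold 4 (reflect across v@16): 48 holes -> [(0, 0), (0, 7), (0, 8), (0, 15), (0, 16), (0, 23), (0, 24), (0, 31), (2, 2), (2, 5), (2, 10), (2, 13), (2, 18), (2, 21), (2, 26), (2, 29), (7, 1), (7, 6), (7, 9), (7, 14), (7, 17), (7, 22), (7, 25), (7, 30), (8, 1), (8, 6), (8, 9), (8, 14), (8, 17), (8, 22), (8, 25), (8, 30), (13, 2), (13, 5), (13, 10), (13, 13), (13, 18), (13, 21), (13, 26), (13, 29), (15, 0), (15, 7), (15, 8), (15, 15), (15, 16), (15, 23), (15, 24), (15, 31)]
Holes: [(0, 0), (0, 7), (0, 8), (0, 15), (0, 16), (0, 23), (0, 24), (0, 31), (2, 2), (2, 5), (2, 10), (2, 13), (2, 18), (2, 21), (2, 26), (2, 29), (7, 1), (7, 6), (7, 9), (7, 14), (7, 17), (7, 22), (7, 25), (7, 30), (8, 1), (8, 6), (8, 9), (8, 14), (8, 17), (8, 22), (8, 25), (8, 30), (13, 2), (13, 5), (13, 10), (13, 13), (13, 18), (13, 21), (13, 26), (13, 29), (15, 0), (15, 7), (15, 8), (15, 15), (15, 16), (15, 23), (15, 24), (15, 31)]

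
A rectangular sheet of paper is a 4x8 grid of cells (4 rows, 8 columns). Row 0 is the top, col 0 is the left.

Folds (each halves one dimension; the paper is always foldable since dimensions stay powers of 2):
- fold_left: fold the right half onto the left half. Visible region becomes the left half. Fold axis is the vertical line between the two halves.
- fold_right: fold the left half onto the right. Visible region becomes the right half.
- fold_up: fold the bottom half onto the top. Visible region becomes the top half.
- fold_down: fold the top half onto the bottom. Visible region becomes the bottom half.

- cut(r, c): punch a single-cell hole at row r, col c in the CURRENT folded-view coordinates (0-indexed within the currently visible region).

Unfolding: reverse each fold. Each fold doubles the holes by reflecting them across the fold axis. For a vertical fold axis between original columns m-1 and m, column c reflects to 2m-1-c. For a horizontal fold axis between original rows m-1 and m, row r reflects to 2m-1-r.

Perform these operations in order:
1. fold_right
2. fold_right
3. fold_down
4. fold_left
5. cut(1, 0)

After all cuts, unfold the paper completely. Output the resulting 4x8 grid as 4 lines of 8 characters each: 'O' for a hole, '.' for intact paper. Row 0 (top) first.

Op 1 fold_right: fold axis v@4; visible region now rows[0,4) x cols[4,8) = 4x4
Op 2 fold_right: fold axis v@6; visible region now rows[0,4) x cols[6,8) = 4x2
Op 3 fold_down: fold axis h@2; visible region now rows[2,4) x cols[6,8) = 2x2
Op 4 fold_left: fold axis v@7; visible region now rows[2,4) x cols[6,7) = 2x1
Op 5 cut(1, 0): punch at orig (3,6); cuts so far [(3, 6)]; region rows[2,4) x cols[6,7) = 2x1
Unfold 1 (reflect across v@7): 2 holes -> [(3, 6), (3, 7)]
Unfold 2 (reflect across h@2): 4 holes -> [(0, 6), (0, 7), (3, 6), (3, 7)]
Unfold 3 (reflect across v@6): 8 holes -> [(0, 4), (0, 5), (0, 6), (0, 7), (3, 4), (3, 5), (3, 6), (3, 7)]
Unfold 4 (reflect across v@4): 16 holes -> [(0, 0), (0, 1), (0, 2), (0, 3), (0, 4), (0, 5), (0, 6), (0, 7), (3, 0), (3, 1), (3, 2), (3, 3), (3, 4), (3, 5), (3, 6), (3, 7)]

Answer: OOOOOOOO
........
........
OOOOOOOO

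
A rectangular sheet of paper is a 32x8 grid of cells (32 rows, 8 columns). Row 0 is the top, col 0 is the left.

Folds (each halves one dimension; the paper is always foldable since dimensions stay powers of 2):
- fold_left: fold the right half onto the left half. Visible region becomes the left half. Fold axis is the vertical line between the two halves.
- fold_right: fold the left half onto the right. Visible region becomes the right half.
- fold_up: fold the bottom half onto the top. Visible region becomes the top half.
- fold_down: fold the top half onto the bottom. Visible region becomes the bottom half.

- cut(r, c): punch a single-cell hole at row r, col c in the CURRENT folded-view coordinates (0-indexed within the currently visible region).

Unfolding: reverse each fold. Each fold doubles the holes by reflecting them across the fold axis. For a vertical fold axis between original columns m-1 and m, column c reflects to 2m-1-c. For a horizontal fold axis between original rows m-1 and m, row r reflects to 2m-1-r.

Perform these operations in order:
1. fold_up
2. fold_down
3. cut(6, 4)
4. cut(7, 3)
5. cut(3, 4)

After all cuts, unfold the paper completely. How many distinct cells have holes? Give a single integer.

Answer: 12

Derivation:
Op 1 fold_up: fold axis h@16; visible region now rows[0,16) x cols[0,8) = 16x8
Op 2 fold_down: fold axis h@8; visible region now rows[8,16) x cols[0,8) = 8x8
Op 3 cut(6, 4): punch at orig (14,4); cuts so far [(14, 4)]; region rows[8,16) x cols[0,8) = 8x8
Op 4 cut(7, 3): punch at orig (15,3); cuts so far [(14, 4), (15, 3)]; region rows[8,16) x cols[0,8) = 8x8
Op 5 cut(3, 4): punch at orig (11,4); cuts so far [(11, 4), (14, 4), (15, 3)]; region rows[8,16) x cols[0,8) = 8x8
Unfold 1 (reflect across h@8): 6 holes -> [(0, 3), (1, 4), (4, 4), (11, 4), (14, 4), (15, 3)]
Unfold 2 (reflect across h@16): 12 holes -> [(0, 3), (1, 4), (4, 4), (11, 4), (14, 4), (15, 3), (16, 3), (17, 4), (20, 4), (27, 4), (30, 4), (31, 3)]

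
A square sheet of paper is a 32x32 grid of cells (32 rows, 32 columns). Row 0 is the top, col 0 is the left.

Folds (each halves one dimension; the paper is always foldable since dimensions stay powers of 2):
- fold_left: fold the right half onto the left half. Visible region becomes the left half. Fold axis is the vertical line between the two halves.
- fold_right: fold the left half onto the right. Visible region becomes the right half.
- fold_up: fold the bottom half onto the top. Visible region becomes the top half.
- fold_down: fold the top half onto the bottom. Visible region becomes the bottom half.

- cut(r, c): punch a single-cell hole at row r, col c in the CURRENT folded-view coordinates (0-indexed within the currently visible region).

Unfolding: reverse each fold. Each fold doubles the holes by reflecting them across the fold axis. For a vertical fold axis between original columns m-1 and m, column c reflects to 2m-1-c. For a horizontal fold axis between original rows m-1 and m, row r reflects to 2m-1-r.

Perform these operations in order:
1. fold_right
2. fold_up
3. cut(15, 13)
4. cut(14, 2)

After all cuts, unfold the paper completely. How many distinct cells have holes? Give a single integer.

Op 1 fold_right: fold axis v@16; visible region now rows[0,32) x cols[16,32) = 32x16
Op 2 fold_up: fold axis h@16; visible region now rows[0,16) x cols[16,32) = 16x16
Op 3 cut(15, 13): punch at orig (15,29); cuts so far [(15, 29)]; region rows[0,16) x cols[16,32) = 16x16
Op 4 cut(14, 2): punch at orig (14,18); cuts so far [(14, 18), (15, 29)]; region rows[0,16) x cols[16,32) = 16x16
Unfold 1 (reflect across h@16): 4 holes -> [(14, 18), (15, 29), (16, 29), (17, 18)]
Unfold 2 (reflect across v@16): 8 holes -> [(14, 13), (14, 18), (15, 2), (15, 29), (16, 2), (16, 29), (17, 13), (17, 18)]

Answer: 8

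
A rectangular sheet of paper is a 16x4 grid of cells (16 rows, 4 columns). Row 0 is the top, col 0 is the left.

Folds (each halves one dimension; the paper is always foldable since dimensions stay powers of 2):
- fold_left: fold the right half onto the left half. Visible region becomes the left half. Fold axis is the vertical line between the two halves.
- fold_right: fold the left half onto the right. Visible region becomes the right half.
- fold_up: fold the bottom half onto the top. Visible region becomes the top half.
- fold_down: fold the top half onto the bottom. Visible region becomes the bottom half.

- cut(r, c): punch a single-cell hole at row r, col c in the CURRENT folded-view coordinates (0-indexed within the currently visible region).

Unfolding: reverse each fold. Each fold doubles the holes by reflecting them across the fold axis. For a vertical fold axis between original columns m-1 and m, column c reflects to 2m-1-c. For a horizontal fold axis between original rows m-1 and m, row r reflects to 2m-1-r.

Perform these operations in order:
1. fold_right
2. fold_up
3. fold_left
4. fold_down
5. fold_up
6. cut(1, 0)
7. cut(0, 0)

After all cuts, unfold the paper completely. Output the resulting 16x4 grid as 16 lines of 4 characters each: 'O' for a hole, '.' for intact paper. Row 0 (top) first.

Answer: OOOO
OOOO
OOOO
OOOO
OOOO
OOOO
OOOO
OOOO
OOOO
OOOO
OOOO
OOOO
OOOO
OOOO
OOOO
OOOO

Derivation:
Op 1 fold_right: fold axis v@2; visible region now rows[0,16) x cols[2,4) = 16x2
Op 2 fold_up: fold axis h@8; visible region now rows[0,8) x cols[2,4) = 8x2
Op 3 fold_left: fold axis v@3; visible region now rows[0,8) x cols[2,3) = 8x1
Op 4 fold_down: fold axis h@4; visible region now rows[4,8) x cols[2,3) = 4x1
Op 5 fold_up: fold axis h@6; visible region now rows[4,6) x cols[2,3) = 2x1
Op 6 cut(1, 0): punch at orig (5,2); cuts so far [(5, 2)]; region rows[4,6) x cols[2,3) = 2x1
Op 7 cut(0, 0): punch at orig (4,2); cuts so far [(4, 2), (5, 2)]; region rows[4,6) x cols[2,3) = 2x1
Unfold 1 (reflect across h@6): 4 holes -> [(4, 2), (5, 2), (6, 2), (7, 2)]
Unfold 2 (reflect across h@4): 8 holes -> [(0, 2), (1, 2), (2, 2), (3, 2), (4, 2), (5, 2), (6, 2), (7, 2)]
Unfold 3 (reflect across v@3): 16 holes -> [(0, 2), (0, 3), (1, 2), (1, 3), (2, 2), (2, 3), (3, 2), (3, 3), (4, 2), (4, 3), (5, 2), (5, 3), (6, 2), (6, 3), (7, 2), (7, 3)]
Unfold 4 (reflect across h@8): 32 holes -> [(0, 2), (0, 3), (1, 2), (1, 3), (2, 2), (2, 3), (3, 2), (3, 3), (4, 2), (4, 3), (5, 2), (5, 3), (6, 2), (6, 3), (7, 2), (7, 3), (8, 2), (8, 3), (9, 2), (9, 3), (10, 2), (10, 3), (11, 2), (11, 3), (12, 2), (12, 3), (13, 2), (13, 3), (14, 2), (14, 3), (15, 2), (15, 3)]
Unfold 5 (reflect across v@2): 64 holes -> [(0, 0), (0, 1), (0, 2), (0, 3), (1, 0), (1, 1), (1, 2), (1, 3), (2, 0), (2, 1), (2, 2), (2, 3), (3, 0), (3, 1), (3, 2), (3, 3), (4, 0), (4, 1), (4, 2), (4, 3), (5, 0), (5, 1), (5, 2), (5, 3), (6, 0), (6, 1), (6, 2), (6, 3), (7, 0), (7, 1), (7, 2), (7, 3), (8, 0), (8, 1), (8, 2), (8, 3), (9, 0), (9, 1), (9, 2), (9, 3), (10, 0), (10, 1), (10, 2), (10, 3), (11, 0), (11, 1), (11, 2), (11, 3), (12, 0), (12, 1), (12, 2), (12, 3), (13, 0), (13, 1), (13, 2), (13, 3), (14, 0), (14, 1), (14, 2), (14, 3), (15, 0), (15, 1), (15, 2), (15, 3)]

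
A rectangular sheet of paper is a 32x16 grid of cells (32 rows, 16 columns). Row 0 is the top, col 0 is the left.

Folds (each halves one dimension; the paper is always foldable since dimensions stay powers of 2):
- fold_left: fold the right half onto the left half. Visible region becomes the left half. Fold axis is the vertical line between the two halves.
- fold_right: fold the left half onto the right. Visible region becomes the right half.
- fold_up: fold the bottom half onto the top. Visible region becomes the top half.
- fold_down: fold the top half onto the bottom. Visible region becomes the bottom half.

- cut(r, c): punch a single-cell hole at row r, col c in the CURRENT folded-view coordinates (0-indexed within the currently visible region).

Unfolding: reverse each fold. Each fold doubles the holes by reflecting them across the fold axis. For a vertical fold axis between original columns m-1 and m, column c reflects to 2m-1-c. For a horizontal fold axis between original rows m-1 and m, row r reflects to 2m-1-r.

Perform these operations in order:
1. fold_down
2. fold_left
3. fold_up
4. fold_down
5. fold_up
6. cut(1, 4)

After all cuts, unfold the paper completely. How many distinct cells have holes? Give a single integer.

Answer: 32

Derivation:
Op 1 fold_down: fold axis h@16; visible region now rows[16,32) x cols[0,16) = 16x16
Op 2 fold_left: fold axis v@8; visible region now rows[16,32) x cols[0,8) = 16x8
Op 3 fold_up: fold axis h@24; visible region now rows[16,24) x cols[0,8) = 8x8
Op 4 fold_down: fold axis h@20; visible region now rows[20,24) x cols[0,8) = 4x8
Op 5 fold_up: fold axis h@22; visible region now rows[20,22) x cols[0,8) = 2x8
Op 6 cut(1, 4): punch at orig (21,4); cuts so far [(21, 4)]; region rows[20,22) x cols[0,8) = 2x8
Unfold 1 (reflect across h@22): 2 holes -> [(21, 4), (22, 4)]
Unfold 2 (reflect across h@20): 4 holes -> [(17, 4), (18, 4), (21, 4), (22, 4)]
Unfold 3 (reflect across h@24): 8 holes -> [(17, 4), (18, 4), (21, 4), (22, 4), (25, 4), (26, 4), (29, 4), (30, 4)]
Unfold 4 (reflect across v@8): 16 holes -> [(17, 4), (17, 11), (18, 4), (18, 11), (21, 4), (21, 11), (22, 4), (22, 11), (25, 4), (25, 11), (26, 4), (26, 11), (29, 4), (29, 11), (30, 4), (30, 11)]
Unfold 5 (reflect across h@16): 32 holes -> [(1, 4), (1, 11), (2, 4), (2, 11), (5, 4), (5, 11), (6, 4), (6, 11), (9, 4), (9, 11), (10, 4), (10, 11), (13, 4), (13, 11), (14, 4), (14, 11), (17, 4), (17, 11), (18, 4), (18, 11), (21, 4), (21, 11), (22, 4), (22, 11), (25, 4), (25, 11), (26, 4), (26, 11), (29, 4), (29, 11), (30, 4), (30, 11)]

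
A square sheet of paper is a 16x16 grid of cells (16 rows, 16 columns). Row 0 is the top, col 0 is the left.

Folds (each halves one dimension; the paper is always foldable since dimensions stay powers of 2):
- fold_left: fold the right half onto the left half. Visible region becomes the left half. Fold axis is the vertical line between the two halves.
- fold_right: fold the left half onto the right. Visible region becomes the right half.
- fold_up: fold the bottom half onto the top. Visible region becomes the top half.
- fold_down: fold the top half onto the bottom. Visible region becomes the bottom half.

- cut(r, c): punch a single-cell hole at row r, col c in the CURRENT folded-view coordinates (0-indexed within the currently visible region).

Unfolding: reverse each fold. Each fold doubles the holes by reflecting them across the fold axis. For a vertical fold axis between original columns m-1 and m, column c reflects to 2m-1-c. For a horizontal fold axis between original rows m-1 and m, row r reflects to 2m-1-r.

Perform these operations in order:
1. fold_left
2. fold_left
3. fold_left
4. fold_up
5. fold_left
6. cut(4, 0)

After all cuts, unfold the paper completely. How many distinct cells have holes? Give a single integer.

Op 1 fold_left: fold axis v@8; visible region now rows[0,16) x cols[0,8) = 16x8
Op 2 fold_left: fold axis v@4; visible region now rows[0,16) x cols[0,4) = 16x4
Op 3 fold_left: fold axis v@2; visible region now rows[0,16) x cols[0,2) = 16x2
Op 4 fold_up: fold axis h@8; visible region now rows[0,8) x cols[0,2) = 8x2
Op 5 fold_left: fold axis v@1; visible region now rows[0,8) x cols[0,1) = 8x1
Op 6 cut(4, 0): punch at orig (4,0); cuts so far [(4, 0)]; region rows[0,8) x cols[0,1) = 8x1
Unfold 1 (reflect across v@1): 2 holes -> [(4, 0), (4, 1)]
Unfold 2 (reflect across h@8): 4 holes -> [(4, 0), (4, 1), (11, 0), (11, 1)]
Unfold 3 (reflect across v@2): 8 holes -> [(4, 0), (4, 1), (4, 2), (4, 3), (11, 0), (11, 1), (11, 2), (11, 3)]
Unfold 4 (reflect across v@4): 16 holes -> [(4, 0), (4, 1), (4, 2), (4, 3), (4, 4), (4, 5), (4, 6), (4, 7), (11, 0), (11, 1), (11, 2), (11, 3), (11, 4), (11, 5), (11, 6), (11, 7)]
Unfold 5 (reflect across v@8): 32 holes -> [(4, 0), (4, 1), (4, 2), (4, 3), (4, 4), (4, 5), (4, 6), (4, 7), (4, 8), (4, 9), (4, 10), (4, 11), (4, 12), (4, 13), (4, 14), (4, 15), (11, 0), (11, 1), (11, 2), (11, 3), (11, 4), (11, 5), (11, 6), (11, 7), (11, 8), (11, 9), (11, 10), (11, 11), (11, 12), (11, 13), (11, 14), (11, 15)]

Answer: 32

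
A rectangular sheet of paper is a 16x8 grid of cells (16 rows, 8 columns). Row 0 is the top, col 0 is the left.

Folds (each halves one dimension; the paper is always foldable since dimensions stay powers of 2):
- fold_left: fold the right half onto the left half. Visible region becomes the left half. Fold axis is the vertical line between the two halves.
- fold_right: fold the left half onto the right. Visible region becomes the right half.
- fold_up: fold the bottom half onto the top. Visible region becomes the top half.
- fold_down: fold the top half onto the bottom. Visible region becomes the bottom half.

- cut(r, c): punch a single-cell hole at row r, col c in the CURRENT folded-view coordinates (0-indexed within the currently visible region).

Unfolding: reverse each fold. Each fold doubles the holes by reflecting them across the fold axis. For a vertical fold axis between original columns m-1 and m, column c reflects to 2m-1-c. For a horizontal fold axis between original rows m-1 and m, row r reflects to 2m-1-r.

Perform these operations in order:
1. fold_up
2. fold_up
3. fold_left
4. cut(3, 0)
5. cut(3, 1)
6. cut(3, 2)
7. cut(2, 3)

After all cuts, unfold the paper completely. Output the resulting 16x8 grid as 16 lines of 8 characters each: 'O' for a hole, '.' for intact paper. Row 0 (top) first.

Op 1 fold_up: fold axis h@8; visible region now rows[0,8) x cols[0,8) = 8x8
Op 2 fold_up: fold axis h@4; visible region now rows[0,4) x cols[0,8) = 4x8
Op 3 fold_left: fold axis v@4; visible region now rows[0,4) x cols[0,4) = 4x4
Op 4 cut(3, 0): punch at orig (3,0); cuts so far [(3, 0)]; region rows[0,4) x cols[0,4) = 4x4
Op 5 cut(3, 1): punch at orig (3,1); cuts so far [(3, 0), (3, 1)]; region rows[0,4) x cols[0,4) = 4x4
Op 6 cut(3, 2): punch at orig (3,2); cuts so far [(3, 0), (3, 1), (3, 2)]; region rows[0,4) x cols[0,4) = 4x4
Op 7 cut(2, 3): punch at orig (2,3); cuts so far [(2, 3), (3, 0), (3, 1), (3, 2)]; region rows[0,4) x cols[0,4) = 4x4
Unfold 1 (reflect across v@4): 8 holes -> [(2, 3), (2, 4), (3, 0), (3, 1), (3, 2), (3, 5), (3, 6), (3, 7)]
Unfold 2 (reflect across h@4): 16 holes -> [(2, 3), (2, 4), (3, 0), (3, 1), (3, 2), (3, 5), (3, 6), (3, 7), (4, 0), (4, 1), (4, 2), (4, 5), (4, 6), (4, 7), (5, 3), (5, 4)]
Unfold 3 (reflect across h@8): 32 holes -> [(2, 3), (2, 4), (3, 0), (3, 1), (3, 2), (3, 5), (3, 6), (3, 7), (4, 0), (4, 1), (4, 2), (4, 5), (4, 6), (4, 7), (5, 3), (5, 4), (10, 3), (10, 4), (11, 0), (11, 1), (11, 2), (11, 5), (11, 6), (11, 7), (12, 0), (12, 1), (12, 2), (12, 5), (12, 6), (12, 7), (13, 3), (13, 4)]

Answer: ........
........
...OO...
OOO..OOO
OOO..OOO
...OO...
........
........
........
........
...OO...
OOO..OOO
OOO..OOO
...OO...
........
........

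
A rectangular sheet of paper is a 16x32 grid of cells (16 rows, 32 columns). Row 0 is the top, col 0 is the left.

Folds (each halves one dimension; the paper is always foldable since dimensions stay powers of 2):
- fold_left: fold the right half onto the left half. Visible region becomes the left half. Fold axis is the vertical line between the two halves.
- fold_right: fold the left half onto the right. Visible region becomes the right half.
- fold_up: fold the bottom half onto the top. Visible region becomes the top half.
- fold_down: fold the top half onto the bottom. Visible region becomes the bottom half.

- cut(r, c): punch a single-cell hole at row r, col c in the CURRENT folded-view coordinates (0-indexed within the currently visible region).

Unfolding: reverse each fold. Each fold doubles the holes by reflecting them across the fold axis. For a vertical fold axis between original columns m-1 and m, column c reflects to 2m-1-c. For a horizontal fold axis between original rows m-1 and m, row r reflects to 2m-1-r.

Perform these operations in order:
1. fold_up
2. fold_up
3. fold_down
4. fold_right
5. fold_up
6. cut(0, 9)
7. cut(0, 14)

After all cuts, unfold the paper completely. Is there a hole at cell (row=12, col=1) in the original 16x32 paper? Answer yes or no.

Answer: yes

Derivation:
Op 1 fold_up: fold axis h@8; visible region now rows[0,8) x cols[0,32) = 8x32
Op 2 fold_up: fold axis h@4; visible region now rows[0,4) x cols[0,32) = 4x32
Op 3 fold_down: fold axis h@2; visible region now rows[2,4) x cols[0,32) = 2x32
Op 4 fold_right: fold axis v@16; visible region now rows[2,4) x cols[16,32) = 2x16
Op 5 fold_up: fold axis h@3; visible region now rows[2,3) x cols[16,32) = 1x16
Op 6 cut(0, 9): punch at orig (2,25); cuts so far [(2, 25)]; region rows[2,3) x cols[16,32) = 1x16
Op 7 cut(0, 14): punch at orig (2,30); cuts so far [(2, 25), (2, 30)]; region rows[2,3) x cols[16,32) = 1x16
Unfold 1 (reflect across h@3): 4 holes -> [(2, 25), (2, 30), (3, 25), (3, 30)]
Unfold 2 (reflect across v@16): 8 holes -> [(2, 1), (2, 6), (2, 25), (2, 30), (3, 1), (3, 6), (3, 25), (3, 30)]
Unfold 3 (reflect across h@2): 16 holes -> [(0, 1), (0, 6), (0, 25), (0, 30), (1, 1), (1, 6), (1, 25), (1, 30), (2, 1), (2, 6), (2, 25), (2, 30), (3, 1), (3, 6), (3, 25), (3, 30)]
Unfold 4 (reflect across h@4): 32 holes -> [(0, 1), (0, 6), (0, 25), (0, 30), (1, 1), (1, 6), (1, 25), (1, 30), (2, 1), (2, 6), (2, 25), (2, 30), (3, 1), (3, 6), (3, 25), (3, 30), (4, 1), (4, 6), (4, 25), (4, 30), (5, 1), (5, 6), (5, 25), (5, 30), (6, 1), (6, 6), (6, 25), (6, 30), (7, 1), (7, 6), (7, 25), (7, 30)]
Unfold 5 (reflect across h@8): 64 holes -> [(0, 1), (0, 6), (0, 25), (0, 30), (1, 1), (1, 6), (1, 25), (1, 30), (2, 1), (2, 6), (2, 25), (2, 30), (3, 1), (3, 6), (3, 25), (3, 30), (4, 1), (4, 6), (4, 25), (4, 30), (5, 1), (5, 6), (5, 25), (5, 30), (6, 1), (6, 6), (6, 25), (6, 30), (7, 1), (7, 6), (7, 25), (7, 30), (8, 1), (8, 6), (8, 25), (8, 30), (9, 1), (9, 6), (9, 25), (9, 30), (10, 1), (10, 6), (10, 25), (10, 30), (11, 1), (11, 6), (11, 25), (11, 30), (12, 1), (12, 6), (12, 25), (12, 30), (13, 1), (13, 6), (13, 25), (13, 30), (14, 1), (14, 6), (14, 25), (14, 30), (15, 1), (15, 6), (15, 25), (15, 30)]
Holes: [(0, 1), (0, 6), (0, 25), (0, 30), (1, 1), (1, 6), (1, 25), (1, 30), (2, 1), (2, 6), (2, 25), (2, 30), (3, 1), (3, 6), (3, 25), (3, 30), (4, 1), (4, 6), (4, 25), (4, 30), (5, 1), (5, 6), (5, 25), (5, 30), (6, 1), (6, 6), (6, 25), (6, 30), (7, 1), (7, 6), (7, 25), (7, 30), (8, 1), (8, 6), (8, 25), (8, 30), (9, 1), (9, 6), (9, 25), (9, 30), (10, 1), (10, 6), (10, 25), (10, 30), (11, 1), (11, 6), (11, 25), (11, 30), (12, 1), (12, 6), (12, 25), (12, 30), (13, 1), (13, 6), (13, 25), (13, 30), (14, 1), (14, 6), (14, 25), (14, 30), (15, 1), (15, 6), (15, 25), (15, 30)]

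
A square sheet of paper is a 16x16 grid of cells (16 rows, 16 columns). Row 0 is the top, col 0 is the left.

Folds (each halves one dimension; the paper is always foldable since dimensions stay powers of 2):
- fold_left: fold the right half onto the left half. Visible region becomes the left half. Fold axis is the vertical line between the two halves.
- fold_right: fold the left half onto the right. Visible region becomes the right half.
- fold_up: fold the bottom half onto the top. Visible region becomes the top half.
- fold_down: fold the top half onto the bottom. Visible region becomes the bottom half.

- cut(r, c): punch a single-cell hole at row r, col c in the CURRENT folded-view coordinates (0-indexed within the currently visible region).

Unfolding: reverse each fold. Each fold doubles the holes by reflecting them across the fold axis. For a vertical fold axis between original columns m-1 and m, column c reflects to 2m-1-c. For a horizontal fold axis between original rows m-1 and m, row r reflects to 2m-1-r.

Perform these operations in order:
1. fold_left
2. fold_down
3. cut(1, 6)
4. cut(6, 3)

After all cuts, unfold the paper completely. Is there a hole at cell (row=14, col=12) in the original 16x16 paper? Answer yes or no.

Op 1 fold_left: fold axis v@8; visible region now rows[0,16) x cols[0,8) = 16x8
Op 2 fold_down: fold axis h@8; visible region now rows[8,16) x cols[0,8) = 8x8
Op 3 cut(1, 6): punch at orig (9,6); cuts so far [(9, 6)]; region rows[8,16) x cols[0,8) = 8x8
Op 4 cut(6, 3): punch at orig (14,3); cuts so far [(9, 6), (14, 3)]; region rows[8,16) x cols[0,8) = 8x8
Unfold 1 (reflect across h@8): 4 holes -> [(1, 3), (6, 6), (9, 6), (14, 3)]
Unfold 2 (reflect across v@8): 8 holes -> [(1, 3), (1, 12), (6, 6), (6, 9), (9, 6), (9, 9), (14, 3), (14, 12)]
Holes: [(1, 3), (1, 12), (6, 6), (6, 9), (9, 6), (9, 9), (14, 3), (14, 12)]

Answer: yes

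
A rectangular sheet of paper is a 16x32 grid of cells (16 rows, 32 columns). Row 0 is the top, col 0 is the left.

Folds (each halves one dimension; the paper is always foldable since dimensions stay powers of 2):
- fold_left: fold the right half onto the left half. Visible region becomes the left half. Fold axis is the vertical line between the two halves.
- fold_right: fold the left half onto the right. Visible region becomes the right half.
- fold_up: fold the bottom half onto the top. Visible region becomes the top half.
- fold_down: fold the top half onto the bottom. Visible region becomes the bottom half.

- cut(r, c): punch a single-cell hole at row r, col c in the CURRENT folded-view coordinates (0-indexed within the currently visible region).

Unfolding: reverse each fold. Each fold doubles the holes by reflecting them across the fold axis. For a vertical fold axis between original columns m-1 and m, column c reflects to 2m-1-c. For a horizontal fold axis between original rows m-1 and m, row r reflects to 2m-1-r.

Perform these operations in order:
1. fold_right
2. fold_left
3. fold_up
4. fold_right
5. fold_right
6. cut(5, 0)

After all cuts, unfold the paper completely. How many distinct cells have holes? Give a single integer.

Op 1 fold_right: fold axis v@16; visible region now rows[0,16) x cols[16,32) = 16x16
Op 2 fold_left: fold axis v@24; visible region now rows[0,16) x cols[16,24) = 16x8
Op 3 fold_up: fold axis h@8; visible region now rows[0,8) x cols[16,24) = 8x8
Op 4 fold_right: fold axis v@20; visible region now rows[0,8) x cols[20,24) = 8x4
Op 5 fold_right: fold axis v@22; visible region now rows[0,8) x cols[22,24) = 8x2
Op 6 cut(5, 0): punch at orig (5,22); cuts so far [(5, 22)]; region rows[0,8) x cols[22,24) = 8x2
Unfold 1 (reflect across v@22): 2 holes -> [(5, 21), (5, 22)]
Unfold 2 (reflect across v@20): 4 holes -> [(5, 17), (5, 18), (5, 21), (5, 22)]
Unfold 3 (reflect across h@8): 8 holes -> [(5, 17), (5, 18), (5, 21), (5, 22), (10, 17), (10, 18), (10, 21), (10, 22)]
Unfold 4 (reflect across v@24): 16 holes -> [(5, 17), (5, 18), (5, 21), (5, 22), (5, 25), (5, 26), (5, 29), (5, 30), (10, 17), (10, 18), (10, 21), (10, 22), (10, 25), (10, 26), (10, 29), (10, 30)]
Unfold 5 (reflect across v@16): 32 holes -> [(5, 1), (5, 2), (5, 5), (5, 6), (5, 9), (5, 10), (5, 13), (5, 14), (5, 17), (5, 18), (5, 21), (5, 22), (5, 25), (5, 26), (5, 29), (5, 30), (10, 1), (10, 2), (10, 5), (10, 6), (10, 9), (10, 10), (10, 13), (10, 14), (10, 17), (10, 18), (10, 21), (10, 22), (10, 25), (10, 26), (10, 29), (10, 30)]

Answer: 32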